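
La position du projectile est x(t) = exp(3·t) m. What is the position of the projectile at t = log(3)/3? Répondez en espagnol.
Usando x(t) = exp(3·t) y sustituyendo t = log(3)/3, encontramos x = 3.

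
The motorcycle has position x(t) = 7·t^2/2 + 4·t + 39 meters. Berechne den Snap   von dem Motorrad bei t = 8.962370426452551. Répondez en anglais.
We must differentiate our position equation x(t) = 7·t^2/2 + 4·t + 39 4 times. The derivative of position gives velocity: v(t) = 7·t + 4. Differentiating velocity, we get acceleration: a(t) = 7. The derivative of acceleration gives jerk: j(t) = 0. The derivative of jerk gives snap: s(t) = 0. Using s(t) = 0 and substituting t = 8.962370426452551, we find s = 0.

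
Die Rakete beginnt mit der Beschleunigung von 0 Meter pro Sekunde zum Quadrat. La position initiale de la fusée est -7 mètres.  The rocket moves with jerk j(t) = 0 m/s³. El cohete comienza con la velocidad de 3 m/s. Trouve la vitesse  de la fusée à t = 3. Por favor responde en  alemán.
Wir müssen das Integral unserer Gleichung für den Ruck j(t) = 0 2-mal finden. Mit ∫j(t)dt und Anwendung von a(0) = 0, finden wir a(t) = 0. Durch Integration von der Beschleunigung und Verwendung der Anfangsbedingung v(0) = 3, erhalten wir v(t) = 3. Mit v(t) = 3 und Einsetzen von t = 3, finden wir v = 3.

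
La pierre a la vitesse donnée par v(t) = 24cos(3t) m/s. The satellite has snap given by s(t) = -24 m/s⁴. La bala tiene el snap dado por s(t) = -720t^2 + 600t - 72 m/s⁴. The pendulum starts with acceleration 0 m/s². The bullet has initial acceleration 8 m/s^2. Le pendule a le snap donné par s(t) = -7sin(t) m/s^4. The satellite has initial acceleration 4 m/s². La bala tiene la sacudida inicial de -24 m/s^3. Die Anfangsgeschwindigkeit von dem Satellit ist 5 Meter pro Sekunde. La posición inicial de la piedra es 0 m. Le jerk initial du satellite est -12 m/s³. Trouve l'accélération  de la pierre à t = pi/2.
Pour résoudre ceci, nous devons prendre 1 dérivée de notre équation de la vitesse v(t) = 24·cos(3·t). En dérivant la vitesse, nous obtenons l'accélération: a(t) = -72·sin(3·t). En utilisant a(t) = -72·sin(3·t) et en substituant t = pi/2, nous trouvons a = 72.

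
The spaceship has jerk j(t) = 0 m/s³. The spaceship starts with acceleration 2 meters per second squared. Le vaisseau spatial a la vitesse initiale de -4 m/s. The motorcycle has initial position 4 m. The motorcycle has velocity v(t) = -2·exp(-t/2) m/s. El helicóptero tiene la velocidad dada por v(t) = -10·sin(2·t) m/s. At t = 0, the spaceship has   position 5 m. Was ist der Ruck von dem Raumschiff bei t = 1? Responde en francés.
Nous avons le jerk j(t) = 0. En substituant t = 1: j(1) = 0.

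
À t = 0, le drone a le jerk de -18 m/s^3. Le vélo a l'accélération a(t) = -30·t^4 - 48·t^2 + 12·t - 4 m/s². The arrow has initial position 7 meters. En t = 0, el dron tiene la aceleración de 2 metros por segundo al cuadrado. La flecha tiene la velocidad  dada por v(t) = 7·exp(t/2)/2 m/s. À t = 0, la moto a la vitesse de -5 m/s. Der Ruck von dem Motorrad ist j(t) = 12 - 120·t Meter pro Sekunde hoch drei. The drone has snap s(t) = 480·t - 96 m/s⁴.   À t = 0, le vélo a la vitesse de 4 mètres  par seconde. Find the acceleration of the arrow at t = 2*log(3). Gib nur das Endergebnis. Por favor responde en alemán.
Die Antwort ist 21/4.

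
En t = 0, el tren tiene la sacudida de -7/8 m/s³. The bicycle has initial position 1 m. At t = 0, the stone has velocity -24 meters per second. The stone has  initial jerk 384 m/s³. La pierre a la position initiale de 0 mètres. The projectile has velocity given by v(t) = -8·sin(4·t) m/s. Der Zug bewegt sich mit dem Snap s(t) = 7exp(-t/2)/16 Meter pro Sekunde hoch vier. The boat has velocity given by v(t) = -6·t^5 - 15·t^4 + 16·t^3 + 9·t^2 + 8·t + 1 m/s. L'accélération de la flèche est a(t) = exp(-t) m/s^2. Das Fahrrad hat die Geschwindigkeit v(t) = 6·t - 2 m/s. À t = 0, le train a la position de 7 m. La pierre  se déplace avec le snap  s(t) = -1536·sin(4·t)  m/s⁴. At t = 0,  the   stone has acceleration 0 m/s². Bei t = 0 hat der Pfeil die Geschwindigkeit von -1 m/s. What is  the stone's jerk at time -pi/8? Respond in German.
Wir müssen unsere Gleichung für den Snap s(t) = -1536·sin(4·t) 1-mal integrieren. Das Integral von dem Snap ist der Ruck. Mit j(0) = 384 erhalten wir j(t) = 384·cos(4·t). Mit j(t) = 384·cos(4·t) und Einsetzen von t = -pi/8, finden wir j = 0.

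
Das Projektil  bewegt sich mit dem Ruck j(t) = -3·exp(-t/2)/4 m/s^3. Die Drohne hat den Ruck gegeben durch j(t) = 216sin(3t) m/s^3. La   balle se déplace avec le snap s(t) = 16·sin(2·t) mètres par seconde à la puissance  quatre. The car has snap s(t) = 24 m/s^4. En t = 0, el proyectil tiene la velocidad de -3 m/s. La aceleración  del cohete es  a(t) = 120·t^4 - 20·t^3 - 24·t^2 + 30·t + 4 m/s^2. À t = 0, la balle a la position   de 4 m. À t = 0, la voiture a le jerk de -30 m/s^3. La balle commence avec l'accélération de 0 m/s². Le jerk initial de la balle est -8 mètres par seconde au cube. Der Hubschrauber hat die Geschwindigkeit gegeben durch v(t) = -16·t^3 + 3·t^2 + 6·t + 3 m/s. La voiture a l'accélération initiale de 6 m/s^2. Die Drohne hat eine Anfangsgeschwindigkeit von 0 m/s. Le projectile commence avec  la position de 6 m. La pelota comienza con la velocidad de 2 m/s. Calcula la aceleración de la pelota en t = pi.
Necesitamos integrar nuestra ecuación del snap s(t) = 16·sin(2·t) 2 veces. La integral del snap es la sacudida. Usando j(0) = -8, obtenemos j(t) = -8·cos(2·t). Tomando ∫j(t)dt y aplicando a(0) = 0, encontramos a(t) = -4·sin(2·t). De la ecuación de la aceleración a(t) = -4·sin(2·t), sustituimos t = pi para obtener a = 0.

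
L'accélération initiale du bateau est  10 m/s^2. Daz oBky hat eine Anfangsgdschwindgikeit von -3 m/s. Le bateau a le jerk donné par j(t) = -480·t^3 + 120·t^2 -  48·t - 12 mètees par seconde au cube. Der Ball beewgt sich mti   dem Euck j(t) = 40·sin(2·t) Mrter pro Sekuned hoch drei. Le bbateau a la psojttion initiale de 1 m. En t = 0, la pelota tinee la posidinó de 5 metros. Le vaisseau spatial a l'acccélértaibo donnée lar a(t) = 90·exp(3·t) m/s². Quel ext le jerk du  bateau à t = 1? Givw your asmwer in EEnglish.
We have jerk j(t) = -480·t^3 + 120·t^2 - 48·t - 12. Substituting t = 1: j(1) = -420.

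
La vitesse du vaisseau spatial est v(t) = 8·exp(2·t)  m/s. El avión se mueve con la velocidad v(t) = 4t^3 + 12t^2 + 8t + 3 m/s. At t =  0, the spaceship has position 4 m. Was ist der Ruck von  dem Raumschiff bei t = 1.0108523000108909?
Um dies zu lösen, müssen wir 2 Ableitungen unserer Gleichung für die Geschwindigkeit v(t) = 8·exp(2·t) nehmen. Durch Ableiten von der Geschwindigkeit erhalten wir die Beschleunigung: a(t) = 16·exp(2·t). Mit d/dt von a(t) finden wir j(t) = 32·exp(2·t). Aus der Gleichung für den Ruck j(t) = 32·exp(2·t), setzen wir t = 1.0108523000108909 ein und erhalten j = 241.637943060571.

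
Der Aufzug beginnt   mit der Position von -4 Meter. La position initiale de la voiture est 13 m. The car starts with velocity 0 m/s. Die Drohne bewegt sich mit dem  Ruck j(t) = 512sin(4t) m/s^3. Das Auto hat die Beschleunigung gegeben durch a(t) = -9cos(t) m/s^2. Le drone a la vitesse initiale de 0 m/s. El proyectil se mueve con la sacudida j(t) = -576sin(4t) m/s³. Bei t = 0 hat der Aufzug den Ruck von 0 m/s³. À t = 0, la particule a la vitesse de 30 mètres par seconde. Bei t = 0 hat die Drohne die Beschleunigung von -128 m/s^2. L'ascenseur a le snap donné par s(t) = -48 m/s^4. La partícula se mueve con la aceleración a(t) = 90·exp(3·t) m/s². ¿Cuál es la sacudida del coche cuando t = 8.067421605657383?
Debemos derivar nuestra ecuación de la aceleración a(t) = -9·cos(t) 1 vez. Derivando la aceleración, obtenemos la sacudida: j(t) = 9·sin(t). Tenemos la sacudida j(t) = 9·sin(t). Sustituyendo t = 8.067421605657383: j(8.067421605657383) = 8.79577229946239.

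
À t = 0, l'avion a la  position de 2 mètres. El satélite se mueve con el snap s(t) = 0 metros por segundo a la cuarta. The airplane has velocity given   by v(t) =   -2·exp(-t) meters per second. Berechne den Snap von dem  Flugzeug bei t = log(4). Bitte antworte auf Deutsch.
Um dies zu lösen, müssen wir 3 Ableitungen unserer Gleichung für die Geschwindigkeit v(t) = -2·exp(-t) nehmen. Durch Ableiten von der Geschwindigkeit erhalten wir die Beschleunigung: a(t) = 2·exp(-t). Durch Ableiten von der Beschleunigung erhalten wir den Ruck: j(t) = -2·exp(-t). Mit d/dt von j(t) finden wir s(t) = 2·exp(-t). Wir haben den Snap s(t) = 2·exp(-t). Durch Einsetzen von t = log(4): s(log(4)) = 1/2.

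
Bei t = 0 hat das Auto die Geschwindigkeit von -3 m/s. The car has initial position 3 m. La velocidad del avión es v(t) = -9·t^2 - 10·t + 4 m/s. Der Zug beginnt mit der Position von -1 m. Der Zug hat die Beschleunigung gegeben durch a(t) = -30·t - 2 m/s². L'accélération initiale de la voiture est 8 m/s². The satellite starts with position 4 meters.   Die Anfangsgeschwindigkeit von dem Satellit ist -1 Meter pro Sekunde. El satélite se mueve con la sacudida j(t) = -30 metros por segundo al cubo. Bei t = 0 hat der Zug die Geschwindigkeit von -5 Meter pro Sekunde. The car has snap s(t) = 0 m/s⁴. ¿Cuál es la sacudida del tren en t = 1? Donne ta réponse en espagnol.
Partiendo de la aceleración a(t) = -30·t - 2, tomamos 1 derivada. Tomando d/dt de a(t), encontramos j(t) = -30. Usando j(t) = -30 y sustituyendo t = 1, encontramos j = -30.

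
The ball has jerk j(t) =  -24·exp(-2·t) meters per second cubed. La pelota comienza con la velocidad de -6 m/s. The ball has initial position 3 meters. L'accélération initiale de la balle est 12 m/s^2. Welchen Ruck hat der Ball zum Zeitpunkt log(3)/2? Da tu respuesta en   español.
Usando j(t) = -24·exp(-2·t) y sustituyendo t = log(3)/2, encontramos j = -8.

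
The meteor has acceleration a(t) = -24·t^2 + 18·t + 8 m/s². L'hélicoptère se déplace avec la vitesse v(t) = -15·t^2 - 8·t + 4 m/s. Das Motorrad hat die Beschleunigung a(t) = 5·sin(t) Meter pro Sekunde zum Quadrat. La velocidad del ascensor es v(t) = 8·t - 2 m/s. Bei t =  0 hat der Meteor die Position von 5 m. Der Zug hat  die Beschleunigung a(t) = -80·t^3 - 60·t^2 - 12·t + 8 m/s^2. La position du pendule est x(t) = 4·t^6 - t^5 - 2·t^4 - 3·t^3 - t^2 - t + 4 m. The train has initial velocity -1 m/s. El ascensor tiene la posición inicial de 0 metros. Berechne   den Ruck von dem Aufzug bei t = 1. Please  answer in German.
Wir müssen unsere Gleichung für die Geschwindigkeit v(t) = 8·t - 2 2-mal ableiten. Durch Ableiten von der Geschwindigkeit erhalten wir die Beschleunigung: a(t) = 8. Durch Ableiten von der Beschleunigung erhalten wir den Ruck: j(t) = 0. Wir haben den Ruck j(t) = 0. Durch Einsetzen von t = 1: j(1) = 0.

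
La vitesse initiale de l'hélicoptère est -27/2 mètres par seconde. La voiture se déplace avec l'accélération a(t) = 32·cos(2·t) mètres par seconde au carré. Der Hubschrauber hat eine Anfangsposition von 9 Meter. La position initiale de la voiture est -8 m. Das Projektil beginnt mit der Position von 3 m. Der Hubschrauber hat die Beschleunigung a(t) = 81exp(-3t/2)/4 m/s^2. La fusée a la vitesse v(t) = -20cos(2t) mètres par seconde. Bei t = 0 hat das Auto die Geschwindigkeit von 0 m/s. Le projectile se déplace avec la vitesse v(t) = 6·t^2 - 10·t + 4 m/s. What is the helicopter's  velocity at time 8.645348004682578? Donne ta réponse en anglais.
We must find the antiderivative of our acceleration equation a(t) = 81·exp(-3·t/2)/4 1 time. The integral of acceleration is velocity. Using v(0) = -27/2, we get v(t) = -27·exp(-3·t/2)/2. We have velocity v(t) = -27·exp(-3·t/2)/2. Substituting t = 8.645348004682578: v(8.645348004682578) = -0.0000315060073251778.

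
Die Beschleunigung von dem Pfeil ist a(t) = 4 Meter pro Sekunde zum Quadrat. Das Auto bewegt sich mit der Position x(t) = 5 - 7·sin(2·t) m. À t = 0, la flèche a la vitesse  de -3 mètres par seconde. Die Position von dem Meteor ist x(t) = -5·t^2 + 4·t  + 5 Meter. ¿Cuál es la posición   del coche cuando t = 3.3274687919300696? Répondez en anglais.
We have position x(t) = 5 - 7·sin(2·t). Substituting t = 3.3274687919300696: x(3.3274687919300696) = 2.45725999998928.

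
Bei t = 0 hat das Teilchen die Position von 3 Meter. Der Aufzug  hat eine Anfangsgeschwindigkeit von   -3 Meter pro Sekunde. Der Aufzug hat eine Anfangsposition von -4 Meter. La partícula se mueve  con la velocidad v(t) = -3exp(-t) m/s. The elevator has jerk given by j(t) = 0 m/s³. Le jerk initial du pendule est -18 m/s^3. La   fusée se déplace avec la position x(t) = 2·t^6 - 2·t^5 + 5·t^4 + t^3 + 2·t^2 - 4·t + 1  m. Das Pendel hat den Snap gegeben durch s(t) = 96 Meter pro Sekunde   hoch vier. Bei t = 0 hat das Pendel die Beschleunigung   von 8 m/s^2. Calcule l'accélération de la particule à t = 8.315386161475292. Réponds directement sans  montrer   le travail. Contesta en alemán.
Bei t = 8.315386161475292, a = 0.000734167118924387.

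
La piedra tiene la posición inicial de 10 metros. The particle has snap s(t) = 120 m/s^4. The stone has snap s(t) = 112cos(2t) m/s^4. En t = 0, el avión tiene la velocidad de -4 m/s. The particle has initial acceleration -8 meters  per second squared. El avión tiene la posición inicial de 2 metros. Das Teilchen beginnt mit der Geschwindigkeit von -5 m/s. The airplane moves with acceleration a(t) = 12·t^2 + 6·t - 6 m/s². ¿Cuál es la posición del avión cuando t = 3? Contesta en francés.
Nous devons trouver la primitive de notre équation de l'accélération a(t) = 12·t^2 + 6·t - 6 2 fois. La primitive de l'accélération, avec v(0) = -4, donne la vitesse: v(t) = 4·t^3 + 3·t^2 - 6·t - 4. La primitive de la vitesse, avec x(0) = 2, donne la position: x(t) = t^4 + t^3 - 3·t^2 - 4·t + 2. Nous avons la position x(t) = t^4 + t^3 - 3·t^2 - 4·t + 2. En substituant t = 3: x(3) = 71.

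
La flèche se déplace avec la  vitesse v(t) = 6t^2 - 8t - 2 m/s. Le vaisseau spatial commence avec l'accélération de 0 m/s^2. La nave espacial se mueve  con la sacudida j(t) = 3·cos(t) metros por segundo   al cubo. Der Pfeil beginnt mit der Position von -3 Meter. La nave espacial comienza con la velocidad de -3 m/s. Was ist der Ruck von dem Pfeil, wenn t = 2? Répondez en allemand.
Ausgehend von der Geschwindigkeit v(t) = 6·t^2 - 8·t - 2, nehmen wir 2 Ableitungen. Mit d/dt von v(t) finden wir a(t) = 12·t - 8. Die Ableitung von der Beschleunigung ergibt den Ruck: j(t) = 12. Aus der Gleichung für den Ruck j(t) = 12, setzen wir t = 2 ein und erhalten j = 12.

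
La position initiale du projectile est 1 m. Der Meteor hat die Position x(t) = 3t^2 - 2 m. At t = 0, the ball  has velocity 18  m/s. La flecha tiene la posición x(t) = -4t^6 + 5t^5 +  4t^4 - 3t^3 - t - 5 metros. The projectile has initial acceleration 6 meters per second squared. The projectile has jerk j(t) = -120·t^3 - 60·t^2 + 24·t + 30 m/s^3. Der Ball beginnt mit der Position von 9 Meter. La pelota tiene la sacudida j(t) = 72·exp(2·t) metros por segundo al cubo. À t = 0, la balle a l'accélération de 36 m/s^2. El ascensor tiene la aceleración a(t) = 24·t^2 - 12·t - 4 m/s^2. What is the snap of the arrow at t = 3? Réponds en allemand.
Wir müssen unsere Gleichung für die Position x(t) = -4·t^6 + 5·t^5 + 4·t^4 - 3·t^3 - t - 5 4-mal ableiten. Durch Ableiten von der Position erhalten wir die Geschwindigkeit: v(t) = -24·t^5 + 25·t^4 + 16·t^3 - 9·t^2 - 1. Durch Ableiten von der Geschwindigkeit erhalten wir die Beschleunigung: a(t) = -120·t^4 + 100·t^3 + 48·t^2 - 18·t. Durch Ableiten von der Beschleunigung erhalten wir den Ruck: j(t) = -480·t^3 + 300·t^2 + 96·t - 18. Mit d/dt von j(t) finden wir s(t) = -1440·t^2 + 600·t + 96. Aus der Gleichung für den Snap s(t) = -1440·t^2 + 600·t + 96, setzen wir t = 3 ein und erhalten s = -11064.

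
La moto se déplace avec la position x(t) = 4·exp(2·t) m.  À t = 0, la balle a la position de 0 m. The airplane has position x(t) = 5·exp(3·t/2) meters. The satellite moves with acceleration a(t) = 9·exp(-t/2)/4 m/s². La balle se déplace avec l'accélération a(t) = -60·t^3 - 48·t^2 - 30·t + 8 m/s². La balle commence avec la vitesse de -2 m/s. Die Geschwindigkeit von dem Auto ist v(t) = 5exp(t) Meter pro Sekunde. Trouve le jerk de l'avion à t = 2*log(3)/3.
Nous devons dériver notre équation de la position x(t) = 5·exp(3·t/2) 3 fois. En dérivant la position, nous obtenons la vitesse: v(t) = 15·exp(3·t/2)/2. La dérivée de la vitesse donne l'accélération: a(t) = 45·exp(3·t/2)/4. En prenant d/dt de a(t), nous trouvons j(t) = 135·exp(3·t/2)/8. De l'équation du jerk j(t) = 135·exp(3·t/2)/8, nous substituons t = 2*log(3)/3 pour obtenir j = 405/8.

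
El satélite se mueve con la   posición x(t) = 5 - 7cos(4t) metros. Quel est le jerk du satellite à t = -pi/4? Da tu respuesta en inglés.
Starting from position x(t) = 5 - 7·cos(4·t), we take 3 derivatives. Differentiating position, we get velocity: v(t) = 28·sin(4·t). Taking d/dt of v(t), we find a(t) = 112·cos(4·t). Taking d/dt of a(t), we find j(t) = -448·sin(4·t). We have jerk j(t) = -448·sin(4·t). Substituting t = -pi/4: j(-pi/4) = 0.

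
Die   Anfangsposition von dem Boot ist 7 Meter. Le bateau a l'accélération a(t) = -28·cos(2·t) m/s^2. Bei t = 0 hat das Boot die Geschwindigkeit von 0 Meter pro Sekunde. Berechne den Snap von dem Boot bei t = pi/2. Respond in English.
We must differentiate our acceleration equation a(t) = -28·cos(2·t) 2 times. Differentiating acceleration, we get jerk: j(t) = 56·sin(2·t). The derivative of jerk gives snap: s(t) = 112·cos(2·t). Using s(t) = 112·cos(2·t) and substituting t = pi/2, we find s = -112.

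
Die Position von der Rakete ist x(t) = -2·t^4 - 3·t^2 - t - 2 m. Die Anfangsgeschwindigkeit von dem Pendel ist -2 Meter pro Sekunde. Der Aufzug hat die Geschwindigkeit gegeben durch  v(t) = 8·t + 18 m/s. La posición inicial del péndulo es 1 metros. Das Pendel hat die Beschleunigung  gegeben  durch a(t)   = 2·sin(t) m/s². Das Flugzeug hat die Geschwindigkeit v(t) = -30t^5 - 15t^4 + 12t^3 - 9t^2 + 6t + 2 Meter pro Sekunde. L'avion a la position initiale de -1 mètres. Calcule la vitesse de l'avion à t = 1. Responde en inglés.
From the given velocity equation v(t) = -30·t^5 - 15·t^4 + 12·t^3 - 9·t^2 + 6·t + 2, we substitute t = 1 to get v = -34.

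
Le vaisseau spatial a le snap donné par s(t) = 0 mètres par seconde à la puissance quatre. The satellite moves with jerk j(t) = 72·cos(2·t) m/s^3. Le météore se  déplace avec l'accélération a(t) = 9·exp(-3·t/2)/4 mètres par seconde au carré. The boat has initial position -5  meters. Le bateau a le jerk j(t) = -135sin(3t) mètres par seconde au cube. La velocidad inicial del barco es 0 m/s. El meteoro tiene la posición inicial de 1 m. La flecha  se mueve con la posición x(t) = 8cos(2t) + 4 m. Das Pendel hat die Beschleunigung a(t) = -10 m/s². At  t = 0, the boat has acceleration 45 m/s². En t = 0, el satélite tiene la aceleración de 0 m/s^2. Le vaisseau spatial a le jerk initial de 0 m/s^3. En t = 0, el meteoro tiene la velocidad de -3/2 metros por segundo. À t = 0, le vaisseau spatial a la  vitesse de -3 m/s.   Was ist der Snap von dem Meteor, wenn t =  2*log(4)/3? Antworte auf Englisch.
Starting from acceleration a(t) = 9·exp(-3·t/2)/4, we take 2 derivatives. Taking d/dt of a(t), we find j(t) = -27·exp(-3·t/2)/8. The derivative of jerk gives snap: s(t) = 81·exp(-3·t/2)/16. Using s(t) = 81·exp(-3·t/2)/16 and substituting t = 2*log(4)/3, we find s = 81/64.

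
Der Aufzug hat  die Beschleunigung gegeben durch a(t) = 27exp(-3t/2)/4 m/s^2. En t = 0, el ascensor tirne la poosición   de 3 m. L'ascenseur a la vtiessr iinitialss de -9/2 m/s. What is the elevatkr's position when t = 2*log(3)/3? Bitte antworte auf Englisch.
To find the answer, we compute 2 integrals of a(t) = 27·exp(-3·t/2)/4. The integral of acceleration is velocity. Using v(0) = -9/2, we get v(t) = -9·exp(-3·t/2)/2. Taking ∫v(t)dt and applying x(0) = 3, we find x(t) = 3·exp(-3·t/2). Using x(t) = 3·exp(-3·t/2) and substituting t = 2*log(3)/3, we find x = 1.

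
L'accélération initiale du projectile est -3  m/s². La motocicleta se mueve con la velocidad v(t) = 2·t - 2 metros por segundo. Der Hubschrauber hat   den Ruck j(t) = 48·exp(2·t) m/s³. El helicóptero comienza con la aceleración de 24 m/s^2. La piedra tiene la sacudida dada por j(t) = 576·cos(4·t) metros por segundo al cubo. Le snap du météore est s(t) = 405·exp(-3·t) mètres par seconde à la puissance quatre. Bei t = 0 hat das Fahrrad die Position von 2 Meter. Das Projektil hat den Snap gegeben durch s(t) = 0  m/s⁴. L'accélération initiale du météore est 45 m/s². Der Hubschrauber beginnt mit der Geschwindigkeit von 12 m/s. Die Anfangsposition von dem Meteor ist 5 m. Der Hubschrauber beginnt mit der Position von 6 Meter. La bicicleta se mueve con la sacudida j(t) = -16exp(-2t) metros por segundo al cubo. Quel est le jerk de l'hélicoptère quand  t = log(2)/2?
Nous avons le jerk j(t) = 48·exp(2·t). En substituant t = log(2)/2: j(log(2)/2) = 96.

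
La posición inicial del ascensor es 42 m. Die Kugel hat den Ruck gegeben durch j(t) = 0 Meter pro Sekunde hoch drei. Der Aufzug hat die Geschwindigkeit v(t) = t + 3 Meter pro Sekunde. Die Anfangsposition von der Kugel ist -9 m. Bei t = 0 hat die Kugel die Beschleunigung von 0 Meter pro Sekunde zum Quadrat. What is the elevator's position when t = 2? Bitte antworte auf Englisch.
Starting from velocity v(t) = t + 3, we take 1 integral. Integrating velocity and using the initial condition x(0) = 42, we get x(t) = t^2/2 + 3·t + 42. Using x(t) = t^2/2 + 3·t + 42 and substituting t = 2, we find x = 50.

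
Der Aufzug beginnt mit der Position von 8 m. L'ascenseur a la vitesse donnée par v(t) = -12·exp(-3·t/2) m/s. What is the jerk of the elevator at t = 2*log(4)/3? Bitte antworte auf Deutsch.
Wir müssen unsere Gleichung für die Geschwindigkeit v(t) = -12·exp(-3·t/2) 2-mal ableiten. Mit d/dt von v(t) finden wir a(t) = 18·exp(-3·t/2). Mit d/dt von a(t) finden wir j(t) = -27·exp(-3·t/2). Aus der Gleichung für den Ruck j(t) = -27·exp(-3·t/2), setzen wir t = 2*log(4)/3 ein und erhalten j = -27/4.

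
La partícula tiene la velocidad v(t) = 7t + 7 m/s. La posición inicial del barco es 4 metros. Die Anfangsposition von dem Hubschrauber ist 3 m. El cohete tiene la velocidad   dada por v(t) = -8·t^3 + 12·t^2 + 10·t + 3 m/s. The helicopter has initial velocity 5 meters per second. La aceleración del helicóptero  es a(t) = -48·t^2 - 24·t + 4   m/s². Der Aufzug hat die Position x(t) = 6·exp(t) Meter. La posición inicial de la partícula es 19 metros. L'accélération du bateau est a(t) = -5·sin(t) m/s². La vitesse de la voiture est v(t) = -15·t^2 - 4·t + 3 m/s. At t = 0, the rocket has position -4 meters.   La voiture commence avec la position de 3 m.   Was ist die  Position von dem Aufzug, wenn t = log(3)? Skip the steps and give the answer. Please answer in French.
À t = log(3), x = 18.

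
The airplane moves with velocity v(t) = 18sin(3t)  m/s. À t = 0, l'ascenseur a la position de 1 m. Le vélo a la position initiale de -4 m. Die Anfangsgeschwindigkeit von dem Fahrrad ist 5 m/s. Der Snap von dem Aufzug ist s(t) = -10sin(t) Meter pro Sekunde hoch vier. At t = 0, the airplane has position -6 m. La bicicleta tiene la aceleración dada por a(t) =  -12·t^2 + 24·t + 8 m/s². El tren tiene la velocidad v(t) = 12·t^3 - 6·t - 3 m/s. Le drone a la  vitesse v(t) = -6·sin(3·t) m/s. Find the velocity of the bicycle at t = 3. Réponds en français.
Nous devons intégrer notre équation de l'accélération a(t) = -12·t^2 + 24·t + 8 1 fois. La primitive de l'accélération est la vitesse. En utilisant v(0) = 5, nous obtenons v(t) = -4·t^3 + 12·t^2 + 8·t + 5. Nous avons la vitesse v(t) = -4·t^3 + 12·t^2 + 8·t + 5. En substituant t = 3: v(3) = 29.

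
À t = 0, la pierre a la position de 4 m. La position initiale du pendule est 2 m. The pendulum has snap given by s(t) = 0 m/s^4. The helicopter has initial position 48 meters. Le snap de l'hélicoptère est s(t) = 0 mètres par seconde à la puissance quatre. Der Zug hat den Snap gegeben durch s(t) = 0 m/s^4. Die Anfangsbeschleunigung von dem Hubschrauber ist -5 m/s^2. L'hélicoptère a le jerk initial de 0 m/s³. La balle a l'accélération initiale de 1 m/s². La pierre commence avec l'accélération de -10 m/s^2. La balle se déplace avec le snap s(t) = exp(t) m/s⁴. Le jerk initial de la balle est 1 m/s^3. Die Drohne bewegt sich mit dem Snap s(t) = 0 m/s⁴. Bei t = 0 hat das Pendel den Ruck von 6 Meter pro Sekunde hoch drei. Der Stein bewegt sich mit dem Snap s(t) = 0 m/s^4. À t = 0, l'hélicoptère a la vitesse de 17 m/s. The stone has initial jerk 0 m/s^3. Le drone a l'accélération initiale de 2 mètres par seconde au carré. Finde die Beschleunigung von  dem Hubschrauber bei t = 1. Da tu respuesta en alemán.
Wir müssen unsere Gleichung für den Snap s(t) = 0 2-mal integrieren. Durch Integration von dem Snap und Verwendung der Anfangsbedingung j(0) = 0, erhalten wir j(t) = 0. Durch Integration von dem Ruck und Verwendung der Anfangsbedingung a(0) = -5, erhalten wir a(t) = -5. Aus der Gleichung für die Beschleunigung a(t) = -5, setzen wir t = 1 ein und erhalten a = -5.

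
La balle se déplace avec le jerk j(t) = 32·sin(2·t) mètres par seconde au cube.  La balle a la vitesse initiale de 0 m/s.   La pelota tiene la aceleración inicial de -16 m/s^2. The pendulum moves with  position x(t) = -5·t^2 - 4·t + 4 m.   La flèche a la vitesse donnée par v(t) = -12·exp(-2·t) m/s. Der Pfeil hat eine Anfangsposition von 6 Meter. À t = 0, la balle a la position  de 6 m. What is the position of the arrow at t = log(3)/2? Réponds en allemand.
Wir müssen die Stammfunktion unserer Gleichung für die Geschwindigkeit v(t) = -12·exp(-2·t) 1-mal finden. Mit ∫v(t)dt und Anwendung von x(0) = 6, finden wir x(t) = 6·exp(-2·t). Mit x(t) = 6·exp(-2·t) und Einsetzen von t = log(3)/2, finden wir x = 2.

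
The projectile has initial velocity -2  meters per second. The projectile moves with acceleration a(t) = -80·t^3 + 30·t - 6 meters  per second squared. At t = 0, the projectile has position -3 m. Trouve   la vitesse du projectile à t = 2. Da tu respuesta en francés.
Pour résoudre ceci, nous devons prendre 1 intégrale de notre équation de l'accélération a(t) = -80·t^3 + 30·t - 6. En prenant ∫a(t)dt et en appliquant v(0) = -2, nous trouvons v(t) = -20·t^4 + 15·t^2 - 6·t - 2. De l'équation de la vitesse v(t) = -20·t^4 + 15·t^2 - 6·t - 2, nous substituons t = 2 pour obtenir v = -274.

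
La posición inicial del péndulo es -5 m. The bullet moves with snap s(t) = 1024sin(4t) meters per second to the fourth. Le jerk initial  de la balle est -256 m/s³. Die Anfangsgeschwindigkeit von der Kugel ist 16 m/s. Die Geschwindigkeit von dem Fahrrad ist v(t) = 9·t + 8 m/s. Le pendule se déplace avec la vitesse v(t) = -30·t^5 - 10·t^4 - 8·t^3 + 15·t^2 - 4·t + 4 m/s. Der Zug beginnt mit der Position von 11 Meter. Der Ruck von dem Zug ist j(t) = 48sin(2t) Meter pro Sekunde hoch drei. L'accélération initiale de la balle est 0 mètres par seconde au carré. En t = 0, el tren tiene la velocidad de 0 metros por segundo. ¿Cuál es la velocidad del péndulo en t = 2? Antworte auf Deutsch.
Wir haben die Geschwindigkeit v(t) = -30·t^5 - 10·t^4 - 8·t^3 + 15·t^2 - 4·t + 4. Durch Einsetzen von t = 2: v(2) = -1128.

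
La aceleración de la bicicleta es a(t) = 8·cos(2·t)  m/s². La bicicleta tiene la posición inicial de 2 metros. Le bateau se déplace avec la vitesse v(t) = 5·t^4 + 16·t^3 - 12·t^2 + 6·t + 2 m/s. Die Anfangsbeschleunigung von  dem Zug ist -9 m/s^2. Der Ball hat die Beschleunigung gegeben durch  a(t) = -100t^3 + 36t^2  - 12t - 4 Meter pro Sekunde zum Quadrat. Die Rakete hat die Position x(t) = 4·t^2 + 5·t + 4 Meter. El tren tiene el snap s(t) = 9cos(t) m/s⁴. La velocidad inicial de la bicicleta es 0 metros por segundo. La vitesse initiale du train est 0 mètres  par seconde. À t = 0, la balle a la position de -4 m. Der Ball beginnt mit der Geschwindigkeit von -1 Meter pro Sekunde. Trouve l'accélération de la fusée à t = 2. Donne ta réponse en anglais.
Starting from position x(t) = 4·t^2 + 5·t + 4, we take 2 derivatives. Differentiating position, we get velocity: v(t) = 8·t + 5. Differentiating velocity, we get acceleration: a(t) = 8. We have acceleration a(t) = 8. Substituting t = 2: a(2) = 8.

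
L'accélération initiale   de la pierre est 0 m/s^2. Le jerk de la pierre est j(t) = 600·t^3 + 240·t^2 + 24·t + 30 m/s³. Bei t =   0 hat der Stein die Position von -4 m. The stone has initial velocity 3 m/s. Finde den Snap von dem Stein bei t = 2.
Um dies zu lösen, müssen wir 1 Ableitung unserer Gleichung für den Ruck j(t) = 600·t^3 + 240·t^2 + 24·t + 30 nehmen. Mit d/dt von j(t) finden wir s(t) = 1800·t^2 + 480·t + 24. Aus der Gleichung für den Snap s(t) = 1800·t^2 + 480·t + 24, setzen wir t = 2 ein und erhalten s = 8184.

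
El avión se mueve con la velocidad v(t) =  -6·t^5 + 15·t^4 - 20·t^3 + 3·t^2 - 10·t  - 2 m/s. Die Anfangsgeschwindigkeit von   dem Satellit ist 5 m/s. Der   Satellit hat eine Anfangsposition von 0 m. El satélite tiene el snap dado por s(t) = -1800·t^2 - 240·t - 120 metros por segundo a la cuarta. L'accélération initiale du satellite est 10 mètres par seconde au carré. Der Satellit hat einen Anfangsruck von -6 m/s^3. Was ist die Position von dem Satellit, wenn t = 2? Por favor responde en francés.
En partant du snap s(t) = -1800·t^2 - 240·t - 120, nous prenons 4 primitives. La primitive du snap, avec j(0) = -6, donne le jerk: j(t) = -600·t^3 - 120·t^2 - 120·t - 6. En prenant ∫j(t)dt et en appliquant a(0) = 10, nous trouvons a(t) = -150·t^4 - 40·t^3 - 60·t^2 - 6·t + 10. En intégrant l'accélération et en utilisant la condition initiale v(0) = 5, nous obtenons v(t) = -30·t^5 - 10·t^4 - 20·t^3 - 3·t^2 + 10·t + 5. L'intégrale de la vitesse, avec x(0) = 0, donne la position: x(t) = -5·t^6 - 2·t^5 - 5·t^4 - t^3 + 5·t^2 + 5·t. De l'équation de la position x(t) = -5·t^6 - 2·t^5 - 5·t^4 - t^3 + 5·t^2 + 5·t, nous substituons t = 2 pour obtenir x = -442.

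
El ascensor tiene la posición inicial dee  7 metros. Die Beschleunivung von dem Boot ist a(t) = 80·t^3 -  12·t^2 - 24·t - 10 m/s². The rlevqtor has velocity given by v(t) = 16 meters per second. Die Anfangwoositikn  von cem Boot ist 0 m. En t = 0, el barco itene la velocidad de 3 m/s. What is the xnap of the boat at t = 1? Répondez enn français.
Pour résoudre ceci, nous devons prendre 2 dérivées de notre équation de l'accélération a(t) = 80·t^3 - 12·t^2 - 24·t - 10. En prenant d/dt de a(t), nous trouvons j(t) = 240·t^2 - 24·t - 24. En prenant d/dt de j(t), nous trouvons s(t) = 480·t - 24. Nous avons le snap s(t) = 480·t - 24. En substituant t = 1: s(1) = 456.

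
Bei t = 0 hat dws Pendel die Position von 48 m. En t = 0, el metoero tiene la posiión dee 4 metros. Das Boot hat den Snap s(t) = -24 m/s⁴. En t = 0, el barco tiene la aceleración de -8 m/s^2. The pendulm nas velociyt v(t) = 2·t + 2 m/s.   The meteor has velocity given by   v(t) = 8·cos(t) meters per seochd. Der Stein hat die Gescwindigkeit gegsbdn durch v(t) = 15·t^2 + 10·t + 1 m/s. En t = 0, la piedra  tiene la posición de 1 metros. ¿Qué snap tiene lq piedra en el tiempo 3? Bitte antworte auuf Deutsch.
Um dies zu lösen, müssen wir 3 Ableitungen unserer Gleichung für die Geschwindigkeit v(t) = 15·t^2 + 10·t + 1 nehmen. Mit d/dt von v(t) finden wir a(t) = 30·t + 10. Mit d/dt von a(t) finden wir j(t) = 30. Die Ableitung von dem Ruck ergibt den Snap: s(t) = 0. Aus der Gleichung für den Snap s(t) = 0, setzen wir t = 3 ein und erhalten s = 0.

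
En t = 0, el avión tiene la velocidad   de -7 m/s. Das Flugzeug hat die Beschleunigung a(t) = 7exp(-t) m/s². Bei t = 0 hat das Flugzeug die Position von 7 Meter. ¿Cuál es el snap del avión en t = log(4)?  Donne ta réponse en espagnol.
Para resolver esto, necesitamos tomar 2 derivadas de nuestra ecuación de la aceleración a(t) = 7·exp(-t). La derivada de la aceleración da la sacudida: j(t) = -7·exp(-t). Derivando la sacudida, obtenemos el snap: s(t) = 7·exp(-t). Usando s(t) = 7·exp(-t) y sustituyendo t = log(4), encontramos s = 7/4.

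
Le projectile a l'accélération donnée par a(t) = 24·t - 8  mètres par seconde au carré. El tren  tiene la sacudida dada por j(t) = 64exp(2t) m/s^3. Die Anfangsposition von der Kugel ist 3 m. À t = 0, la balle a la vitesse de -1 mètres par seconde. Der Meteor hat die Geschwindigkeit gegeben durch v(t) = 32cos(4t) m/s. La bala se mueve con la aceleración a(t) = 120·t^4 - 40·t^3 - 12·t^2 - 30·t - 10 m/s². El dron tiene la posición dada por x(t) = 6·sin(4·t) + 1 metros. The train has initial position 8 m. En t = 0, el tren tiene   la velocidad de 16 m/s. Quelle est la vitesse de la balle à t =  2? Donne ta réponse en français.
En partant de l'accélération a(t) = 120·t^4 - 40·t^3 - 12·t^2 - 30·t - 10, nous prenons 1 primitive. En prenant ∫a(t)dt et en appliquant v(0) = -1, nous trouvons v(t) = 24·t^5 - 10·t^4 - 4·t^3 - 15·t^2 - 10·t - 1. En utilisant v(t) = 24·t^5 - 10·t^4 - 4·t^3 - 15·t^2 - 10·t - 1 et en substituant t = 2, nous trouvons v = 495.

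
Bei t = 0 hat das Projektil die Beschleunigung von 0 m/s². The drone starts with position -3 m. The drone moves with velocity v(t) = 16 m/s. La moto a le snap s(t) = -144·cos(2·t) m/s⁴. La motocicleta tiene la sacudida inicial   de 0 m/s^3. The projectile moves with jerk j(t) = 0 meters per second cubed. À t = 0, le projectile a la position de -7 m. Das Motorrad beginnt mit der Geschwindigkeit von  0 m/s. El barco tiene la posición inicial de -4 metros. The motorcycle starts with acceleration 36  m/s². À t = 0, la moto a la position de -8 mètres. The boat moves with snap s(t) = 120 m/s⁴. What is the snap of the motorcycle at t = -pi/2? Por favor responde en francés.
En utilisant s(t) = -144·cos(2·t) et en substituant t = -pi/2, nous trouvons s = 144.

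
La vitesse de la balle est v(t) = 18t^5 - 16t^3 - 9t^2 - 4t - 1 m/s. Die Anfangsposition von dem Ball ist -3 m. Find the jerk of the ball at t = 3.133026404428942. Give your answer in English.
Starting from velocity v(t) = 18·t^5 - 16·t^3 - 9·t^2 - 4·t - 1, we take 2 derivatives. The derivative of velocity gives acceleration: a(t) = 90·t^4 - 48·t^2 - 18·t - 4. Differentiating acceleration, we get jerk: j(t) = 360·t^3 - 96·t - 18. From the given jerk equation j(t) = 360·t^3 - 96·t - 18, we substitute t = 3.133026404428942 to get j = 10752.4286887296.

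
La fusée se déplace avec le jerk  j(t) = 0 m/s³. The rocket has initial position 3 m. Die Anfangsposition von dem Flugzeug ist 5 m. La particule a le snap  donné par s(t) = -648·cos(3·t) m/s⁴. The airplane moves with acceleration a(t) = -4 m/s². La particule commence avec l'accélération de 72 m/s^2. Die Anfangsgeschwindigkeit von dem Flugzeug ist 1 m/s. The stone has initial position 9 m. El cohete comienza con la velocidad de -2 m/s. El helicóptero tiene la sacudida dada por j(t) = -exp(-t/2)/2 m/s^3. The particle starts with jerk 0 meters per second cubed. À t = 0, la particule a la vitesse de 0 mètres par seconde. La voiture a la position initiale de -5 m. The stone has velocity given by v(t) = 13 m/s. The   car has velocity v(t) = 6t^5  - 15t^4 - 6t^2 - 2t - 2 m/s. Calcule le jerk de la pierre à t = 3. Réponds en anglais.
Starting from velocity v(t) = 13, we take 2 derivatives. The derivative of velocity gives acceleration: a(t) = 0. The derivative of acceleration gives jerk: j(t) = 0. We have jerk j(t) = 0. Substituting t = 3: j(3) = 0.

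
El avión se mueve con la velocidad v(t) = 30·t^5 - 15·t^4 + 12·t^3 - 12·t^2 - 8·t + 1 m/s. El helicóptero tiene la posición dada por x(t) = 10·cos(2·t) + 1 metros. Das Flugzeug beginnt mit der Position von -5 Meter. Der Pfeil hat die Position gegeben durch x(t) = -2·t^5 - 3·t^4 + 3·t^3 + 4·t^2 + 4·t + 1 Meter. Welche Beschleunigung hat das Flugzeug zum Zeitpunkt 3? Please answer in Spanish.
Debemos derivar nuestra ecuación de la velocidad v(t) = 30·t^5 - 15·t^4 + 12·t^3 - 12·t^2 - 8·t + 1 1 vez. Derivando la velocidad, obtenemos la aceleración: a(t) = 150·t^4 - 60·t^3 + 36·t^2 - 24·t - 8. De la ecuación de la aceleración a(t) = 150·t^4 - 60·t^3 + 36·t^2 - 24·t - 8, sustituimos t = 3 para obtener a = 10774.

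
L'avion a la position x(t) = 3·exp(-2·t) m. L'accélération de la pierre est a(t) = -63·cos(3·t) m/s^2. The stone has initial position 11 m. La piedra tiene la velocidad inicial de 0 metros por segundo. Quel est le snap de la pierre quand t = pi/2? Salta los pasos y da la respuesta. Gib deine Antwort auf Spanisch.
s(pi/2) = 0.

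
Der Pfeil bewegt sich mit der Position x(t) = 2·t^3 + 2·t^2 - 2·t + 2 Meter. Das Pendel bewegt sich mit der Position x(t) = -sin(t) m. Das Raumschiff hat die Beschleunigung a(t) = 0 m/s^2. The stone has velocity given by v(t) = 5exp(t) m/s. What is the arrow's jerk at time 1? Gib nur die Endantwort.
The answer is 12.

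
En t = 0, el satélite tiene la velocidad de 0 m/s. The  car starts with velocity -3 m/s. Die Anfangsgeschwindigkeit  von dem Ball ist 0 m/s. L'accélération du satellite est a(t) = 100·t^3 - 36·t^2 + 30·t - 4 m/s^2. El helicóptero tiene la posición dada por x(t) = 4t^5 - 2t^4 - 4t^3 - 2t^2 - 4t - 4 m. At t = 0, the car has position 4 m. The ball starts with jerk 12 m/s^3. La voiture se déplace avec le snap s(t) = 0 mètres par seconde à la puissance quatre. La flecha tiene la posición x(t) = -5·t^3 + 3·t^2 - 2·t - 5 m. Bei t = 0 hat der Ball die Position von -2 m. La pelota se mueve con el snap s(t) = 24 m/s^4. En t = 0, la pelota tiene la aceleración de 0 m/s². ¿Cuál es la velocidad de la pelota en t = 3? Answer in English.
To solve this, we need to take 3 integrals of our snap equation s(t) = 24. Finding the antiderivative of s(t) and using j(0) = 12: j(t) = 24·t + 12. Integrating jerk and using the initial condition a(0) = 0, we get a(t) = 12·t·(t + 1). The antiderivative of acceleration, with v(0) = 0, gives velocity: v(t) = t^2·(4·t + 6). Using v(t) = t^2·(4·t + 6) and substituting t = 3, we find v = 162.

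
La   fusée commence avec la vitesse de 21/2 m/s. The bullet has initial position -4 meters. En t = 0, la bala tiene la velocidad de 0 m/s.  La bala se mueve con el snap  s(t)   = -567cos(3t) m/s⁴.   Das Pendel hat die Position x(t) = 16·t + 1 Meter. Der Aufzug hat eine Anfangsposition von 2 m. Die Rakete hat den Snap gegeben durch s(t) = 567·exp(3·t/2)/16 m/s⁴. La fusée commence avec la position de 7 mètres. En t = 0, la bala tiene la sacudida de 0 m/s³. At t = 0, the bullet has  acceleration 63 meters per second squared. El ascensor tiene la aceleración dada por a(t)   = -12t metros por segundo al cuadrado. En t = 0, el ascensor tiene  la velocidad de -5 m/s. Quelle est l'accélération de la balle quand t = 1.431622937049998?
Nous devons intégrer notre équation du snap s(t) = -567·cos(3·t) 2 fois. La primitive du snap est le jerk. En utilisant j(0) = 0, nous obtenons j(t) = -189·sin(3·t). En intégrant le jerk et en utilisant la condition initiale a(0) = 63, nous obtenons a(t) = 63·cos(3·t). Nous avons l'accélération a(t) = 63·cos(3·t). En substituant t = 1.431622937049998: a(1.431622937049998) = -25.5461784203746.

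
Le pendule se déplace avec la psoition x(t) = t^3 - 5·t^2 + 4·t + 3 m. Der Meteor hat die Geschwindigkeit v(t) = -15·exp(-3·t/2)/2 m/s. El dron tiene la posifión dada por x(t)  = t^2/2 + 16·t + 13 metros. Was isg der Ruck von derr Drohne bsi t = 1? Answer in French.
En partant de la position x(t) = t^2/2 + 16·t + 13, nous prenons 3 dérivées. La dérivée de la position donne la vitesse: v(t) = t + 16. En dérivant la vitesse, nous obtenons l'accélération: a(t) = 1. La dérivée de l'accélération donne le jerk: j(t) = 0. En utilisant j(t) = 0 et en substituant t = 1, nous trouvons j = 0.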